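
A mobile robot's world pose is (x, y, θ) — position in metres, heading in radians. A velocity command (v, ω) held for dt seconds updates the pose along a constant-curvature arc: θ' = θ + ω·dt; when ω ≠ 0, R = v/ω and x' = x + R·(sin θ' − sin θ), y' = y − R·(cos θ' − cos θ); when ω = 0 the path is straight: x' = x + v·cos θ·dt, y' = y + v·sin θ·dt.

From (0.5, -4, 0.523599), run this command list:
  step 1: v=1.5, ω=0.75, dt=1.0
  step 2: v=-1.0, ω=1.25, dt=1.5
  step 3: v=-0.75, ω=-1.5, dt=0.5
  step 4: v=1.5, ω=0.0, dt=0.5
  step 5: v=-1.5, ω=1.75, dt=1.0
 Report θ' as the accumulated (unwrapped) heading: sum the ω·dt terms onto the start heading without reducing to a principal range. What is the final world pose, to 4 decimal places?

(3.2766, -3.3391, 4.1486)

step 1: θ'=1.2736 (R=2.0000) → pose (1.4123, -2.8536, 1.2736)
step 2: θ'=3.1486 (R=-0.8000) → pose (2.1829, -3.8879, 3.1486)
step 3: θ'=2.3986 (R=0.5000) → pose (2.5246, -4.0197, 2.3986)
step 4: θ'=2.3986 (straight) → pose (1.9723, -3.5123, 2.3986)
step 5: θ'=4.1486 (R=-0.8571) → pose (3.2766, -3.3391, 4.1486)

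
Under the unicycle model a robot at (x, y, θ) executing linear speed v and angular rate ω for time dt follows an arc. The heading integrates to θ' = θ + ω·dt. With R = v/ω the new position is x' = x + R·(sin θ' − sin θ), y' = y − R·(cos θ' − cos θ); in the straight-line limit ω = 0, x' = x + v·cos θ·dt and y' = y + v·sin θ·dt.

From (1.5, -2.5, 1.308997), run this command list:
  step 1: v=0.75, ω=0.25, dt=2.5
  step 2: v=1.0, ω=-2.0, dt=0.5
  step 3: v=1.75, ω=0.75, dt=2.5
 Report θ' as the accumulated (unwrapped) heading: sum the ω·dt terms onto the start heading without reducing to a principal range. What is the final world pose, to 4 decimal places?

step 1: θ'=1.9340 (R=3.0000) → pose (1.4065, -0.6577, 1.9340)
step 2: θ'=0.9340 (R=-0.5000) → pose (1.4719, -0.1828, 0.9340)
step 3: θ'=2.8090 (R=2.3333) → pose (0.3577, 3.4101, 2.8090)

(0.3577, 3.4101, 2.8090)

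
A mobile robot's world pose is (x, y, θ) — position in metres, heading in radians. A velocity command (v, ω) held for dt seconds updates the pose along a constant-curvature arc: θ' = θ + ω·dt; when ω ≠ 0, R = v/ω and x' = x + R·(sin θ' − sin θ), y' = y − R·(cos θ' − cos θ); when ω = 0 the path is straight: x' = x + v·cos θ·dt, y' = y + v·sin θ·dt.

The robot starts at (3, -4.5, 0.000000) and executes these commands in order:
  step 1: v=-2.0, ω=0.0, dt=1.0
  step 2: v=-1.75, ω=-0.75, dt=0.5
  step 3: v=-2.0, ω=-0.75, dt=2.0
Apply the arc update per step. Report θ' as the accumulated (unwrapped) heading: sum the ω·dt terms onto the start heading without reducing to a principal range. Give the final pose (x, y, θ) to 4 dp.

(-1.4221, -1.0577, -1.8750)

step 1: θ'=0.0000 (straight) → pose (1.0000, -4.5000, 0.0000)
step 2: θ'=-0.3750 (R=2.3333) → pose (0.1454, -4.3379, -0.3750)
step 3: θ'=-1.8750 (R=2.6667) → pose (-1.4221, -1.0577, -1.8750)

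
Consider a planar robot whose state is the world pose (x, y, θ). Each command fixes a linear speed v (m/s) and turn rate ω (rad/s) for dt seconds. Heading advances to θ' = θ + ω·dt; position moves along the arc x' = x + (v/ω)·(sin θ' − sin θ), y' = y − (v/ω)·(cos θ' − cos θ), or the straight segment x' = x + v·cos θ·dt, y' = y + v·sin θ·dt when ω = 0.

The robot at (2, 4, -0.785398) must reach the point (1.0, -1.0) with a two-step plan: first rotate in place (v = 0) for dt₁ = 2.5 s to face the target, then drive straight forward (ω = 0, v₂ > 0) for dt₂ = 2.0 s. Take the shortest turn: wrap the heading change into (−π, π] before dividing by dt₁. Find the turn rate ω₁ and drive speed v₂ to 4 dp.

heading to target = atan2(-1−4, 1−2) = -1.7682
Δθ = wrap(-1.7682 − -0.7854) = -0.9828; ω₁ = Δθ/dt₁ = -0.3931
distance = √((1−2)² + (-1−4)²) = 5.0990; v₂ = distance/dt₂ = 2.5495

ω₁ = -0.3931, v₂ = 2.5495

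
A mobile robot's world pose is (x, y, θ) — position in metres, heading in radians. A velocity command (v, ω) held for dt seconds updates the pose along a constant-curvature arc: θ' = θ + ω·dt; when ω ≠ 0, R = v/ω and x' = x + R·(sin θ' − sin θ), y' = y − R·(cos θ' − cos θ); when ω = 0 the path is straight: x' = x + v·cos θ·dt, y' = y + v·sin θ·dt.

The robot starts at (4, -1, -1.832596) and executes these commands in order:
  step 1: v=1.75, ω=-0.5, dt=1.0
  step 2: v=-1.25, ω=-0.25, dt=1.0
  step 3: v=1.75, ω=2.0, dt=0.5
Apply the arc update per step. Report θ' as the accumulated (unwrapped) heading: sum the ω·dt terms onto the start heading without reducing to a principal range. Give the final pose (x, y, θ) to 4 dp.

(3.7072, -2.4536, -1.5826)

step 1: θ'=-2.3326 (R=-3.5000) → pose (3.1518, -2.5099, -2.3326)
step 2: θ'=-2.5826 (R=5.0000) → pose (4.1181, -1.7221, -2.5826)
step 3: θ'=-1.5826 (R=0.8750) → pose (3.7072, -2.4536, -1.5826)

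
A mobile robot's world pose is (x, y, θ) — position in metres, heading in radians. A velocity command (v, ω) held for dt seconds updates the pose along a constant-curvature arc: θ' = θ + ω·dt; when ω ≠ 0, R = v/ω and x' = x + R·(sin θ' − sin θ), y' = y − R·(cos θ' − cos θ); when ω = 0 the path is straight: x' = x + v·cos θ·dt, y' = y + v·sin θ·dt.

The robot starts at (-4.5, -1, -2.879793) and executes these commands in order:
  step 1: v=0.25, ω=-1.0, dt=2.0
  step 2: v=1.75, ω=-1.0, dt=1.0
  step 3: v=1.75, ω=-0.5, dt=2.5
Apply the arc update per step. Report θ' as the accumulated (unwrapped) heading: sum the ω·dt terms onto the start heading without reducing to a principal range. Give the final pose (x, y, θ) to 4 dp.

step 1: θ'=-4.8798 (R=-0.2500) → pose (-4.8112, -0.7169, -4.8798)
step 2: θ'=-5.8798 (R=-1.7500) → pose (-3.7726, 0.6011, -5.8798)
step 3: θ'=-7.1298 (R=-3.5000) → pose (0.2229, -0.2991, -7.1298)

(0.2229, -0.2991, -7.1298)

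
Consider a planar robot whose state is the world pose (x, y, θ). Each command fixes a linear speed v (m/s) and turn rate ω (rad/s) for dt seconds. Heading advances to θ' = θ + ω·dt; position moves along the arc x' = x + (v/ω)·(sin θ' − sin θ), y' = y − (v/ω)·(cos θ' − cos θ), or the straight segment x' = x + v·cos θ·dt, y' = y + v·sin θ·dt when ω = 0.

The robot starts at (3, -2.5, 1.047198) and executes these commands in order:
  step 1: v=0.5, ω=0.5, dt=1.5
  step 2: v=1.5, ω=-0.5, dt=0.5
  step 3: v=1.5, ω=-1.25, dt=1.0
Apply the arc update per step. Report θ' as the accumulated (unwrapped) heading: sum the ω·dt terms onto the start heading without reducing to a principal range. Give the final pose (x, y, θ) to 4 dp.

step 1: θ'=1.7972 (R=1.0000) → pose (3.1085, -1.7755, 1.7972)
step 2: θ'=1.5472 (R=-3.0000) → pose (3.0327, -1.0313, 1.5472)
step 3: θ'=0.2972 (R=-1.2000) → pose (3.8810, 0.0878, 0.2972)

(3.8810, 0.0878, 0.2972)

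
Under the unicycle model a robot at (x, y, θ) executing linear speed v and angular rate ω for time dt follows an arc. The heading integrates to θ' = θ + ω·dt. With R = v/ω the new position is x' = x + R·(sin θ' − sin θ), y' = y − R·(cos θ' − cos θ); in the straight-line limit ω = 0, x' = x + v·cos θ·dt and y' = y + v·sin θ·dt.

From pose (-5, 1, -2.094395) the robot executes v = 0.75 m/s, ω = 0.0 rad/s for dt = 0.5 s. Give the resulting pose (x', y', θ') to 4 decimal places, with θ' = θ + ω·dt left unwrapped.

θ' = -2.0944 + 0.0·0.5 = -2.0944
ω = 0 → straight: x' = -5 + 0.75·cos(-2.0944)·0.5 = -5.1875
y' = 1 + 0.75·sin(-2.0944)·0.5 = 0.6752

(-5.1875, 0.6752, -2.0944)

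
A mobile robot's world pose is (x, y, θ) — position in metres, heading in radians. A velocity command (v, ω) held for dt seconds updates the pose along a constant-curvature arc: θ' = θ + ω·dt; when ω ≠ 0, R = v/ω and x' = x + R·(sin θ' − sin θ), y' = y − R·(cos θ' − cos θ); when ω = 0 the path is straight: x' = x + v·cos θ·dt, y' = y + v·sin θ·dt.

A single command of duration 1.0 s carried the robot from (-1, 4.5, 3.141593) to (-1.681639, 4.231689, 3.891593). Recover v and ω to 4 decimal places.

Δθ = 3.891593 − 3.141593 = 0.750000
ω = Δθ/dt = 0.750000/1.0 = 0.7500
R = Δx/(sin θ' − sin θ) = 1.0000
v = R·ω = 1.0000·0.7500 = 0.7500

v = 0.7500, ω = 0.7500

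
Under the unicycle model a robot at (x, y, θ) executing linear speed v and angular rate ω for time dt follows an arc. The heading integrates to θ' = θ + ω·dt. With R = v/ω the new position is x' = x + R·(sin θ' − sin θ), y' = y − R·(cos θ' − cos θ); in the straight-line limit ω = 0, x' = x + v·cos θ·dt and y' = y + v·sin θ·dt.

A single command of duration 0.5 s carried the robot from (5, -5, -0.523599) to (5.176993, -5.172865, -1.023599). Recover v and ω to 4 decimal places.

Δθ = -1.023599 − -0.523599 = -0.500000
ω = Δθ/dt = -0.500000/0.5 = -1.0000
R = Δx/(sin θ' − sin θ) = -0.5000
v = R·ω = -0.5000·-1.0000 = 0.5000

v = 0.5000, ω = -1.0000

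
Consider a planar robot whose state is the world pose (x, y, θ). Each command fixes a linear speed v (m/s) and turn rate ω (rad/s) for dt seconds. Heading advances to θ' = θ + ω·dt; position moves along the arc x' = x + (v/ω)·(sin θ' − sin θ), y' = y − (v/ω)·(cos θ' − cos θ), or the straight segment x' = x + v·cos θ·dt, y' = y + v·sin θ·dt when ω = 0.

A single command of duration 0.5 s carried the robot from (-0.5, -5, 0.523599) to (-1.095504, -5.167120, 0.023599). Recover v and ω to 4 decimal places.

v = -1.2500, ω = -1.0000

Δθ = 0.023599 − 0.523599 = -0.500000
ω = Δθ/dt = -0.500000/0.5 = -1.0000
R = Δx/(sin θ' − sin θ) = 1.2500
v = R·ω = 1.2500·-1.0000 = -1.2500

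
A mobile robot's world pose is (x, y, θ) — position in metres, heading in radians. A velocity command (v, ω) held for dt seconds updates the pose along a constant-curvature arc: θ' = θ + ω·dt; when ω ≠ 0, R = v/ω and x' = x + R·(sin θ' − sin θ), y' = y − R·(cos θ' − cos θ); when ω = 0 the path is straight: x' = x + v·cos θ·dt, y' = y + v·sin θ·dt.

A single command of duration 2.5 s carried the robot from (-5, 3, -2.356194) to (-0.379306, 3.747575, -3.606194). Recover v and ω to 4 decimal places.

v = -2.0000, ω = -0.5000

Δθ = -3.606194 − -2.356194 = -1.250000
ω = Δθ/dt = -1.250000/2.5 = -0.5000
R = Δx/(sin θ' − sin θ) = 4.0000
v = R·ω = 4.0000·-0.5000 = -2.0000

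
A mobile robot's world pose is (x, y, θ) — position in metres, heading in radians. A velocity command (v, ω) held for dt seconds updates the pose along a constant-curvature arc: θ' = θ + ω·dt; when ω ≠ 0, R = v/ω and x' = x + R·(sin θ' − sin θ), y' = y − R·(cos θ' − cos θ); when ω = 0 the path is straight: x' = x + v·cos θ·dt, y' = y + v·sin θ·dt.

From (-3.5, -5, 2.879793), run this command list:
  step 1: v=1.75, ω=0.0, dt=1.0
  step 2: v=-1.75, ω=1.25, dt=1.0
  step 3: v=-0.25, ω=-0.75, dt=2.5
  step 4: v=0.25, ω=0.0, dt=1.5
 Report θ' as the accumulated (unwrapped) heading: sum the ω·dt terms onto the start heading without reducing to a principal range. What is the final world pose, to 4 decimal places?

step 1: θ'=2.8798 (straight) → pose (-5.1904, -4.5471, 2.8798)
step 2: θ'=4.1298 (R=-1.4000) → pose (-3.6590, -3.9650, 4.1298)
step 3: θ'=2.2548 (R=0.3333) → pose (-3.1223, -3.9378, 2.2548)
step 4: θ'=2.2548 (straight) → pose (-3.3592, -3.6472, 2.2548)

(-3.3592, -3.6472, 2.2548)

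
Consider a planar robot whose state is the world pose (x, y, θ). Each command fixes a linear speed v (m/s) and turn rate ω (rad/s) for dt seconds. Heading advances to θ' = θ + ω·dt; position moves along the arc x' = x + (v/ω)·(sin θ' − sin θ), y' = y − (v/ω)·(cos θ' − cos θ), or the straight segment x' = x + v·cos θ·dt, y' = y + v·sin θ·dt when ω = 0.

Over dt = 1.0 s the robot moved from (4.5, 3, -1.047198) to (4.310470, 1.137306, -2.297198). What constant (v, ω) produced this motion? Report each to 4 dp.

v = 2.0000, ω = -1.2500

Δθ = -2.297198 − -1.047198 = -1.250000
ω = Δθ/dt = -1.250000/1.0 = -1.2500
R = −Δy/(cos θ' − cos θ) = -1.6000
v = R·ω = -1.6000·-1.2500 = 2.0000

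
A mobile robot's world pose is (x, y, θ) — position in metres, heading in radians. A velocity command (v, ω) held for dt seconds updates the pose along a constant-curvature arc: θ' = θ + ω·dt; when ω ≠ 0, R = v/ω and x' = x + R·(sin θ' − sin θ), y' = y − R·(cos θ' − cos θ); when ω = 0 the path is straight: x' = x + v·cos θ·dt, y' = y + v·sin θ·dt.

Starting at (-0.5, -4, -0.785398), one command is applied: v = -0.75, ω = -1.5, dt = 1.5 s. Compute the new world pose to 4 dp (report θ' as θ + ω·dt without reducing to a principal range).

θ' = -0.7854 + -1.5·1.5 = -3.0354
R = v/ω = -0.75/-1.5 = 0.5000
x' = -0.5 + 0.5000·(sin -3.0354 − sin -0.7854) = -0.1994
y' = -4 − 0.5000·(cos -3.0354 − cos -0.7854) = -3.1493

(-0.1994, -3.1493, -3.0354)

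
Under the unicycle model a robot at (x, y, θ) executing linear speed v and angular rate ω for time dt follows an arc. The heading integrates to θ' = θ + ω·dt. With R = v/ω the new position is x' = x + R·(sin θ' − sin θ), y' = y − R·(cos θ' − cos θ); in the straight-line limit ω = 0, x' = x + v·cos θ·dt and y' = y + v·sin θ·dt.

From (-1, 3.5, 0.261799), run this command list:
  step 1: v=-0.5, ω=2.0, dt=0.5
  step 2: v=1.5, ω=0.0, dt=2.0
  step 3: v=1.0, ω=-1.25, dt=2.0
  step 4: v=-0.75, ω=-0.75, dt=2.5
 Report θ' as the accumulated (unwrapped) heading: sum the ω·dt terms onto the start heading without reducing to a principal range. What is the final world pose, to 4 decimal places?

(2.1739, 7.5365, -3.1132)

step 1: θ'=1.2618 (R=-0.2500) → pose (-1.1735, 3.3345, 1.2618)
step 2: θ'=1.2618 (straight) → pose (-0.2611, 6.1925, 1.2618)
step 3: θ'=-1.2382 (R=-0.8000) → pose (1.2571, 6.2104, -1.2382)
step 4: θ'=-3.1132 (R=1.0000) → pose (2.1739, 7.5365, -3.1132)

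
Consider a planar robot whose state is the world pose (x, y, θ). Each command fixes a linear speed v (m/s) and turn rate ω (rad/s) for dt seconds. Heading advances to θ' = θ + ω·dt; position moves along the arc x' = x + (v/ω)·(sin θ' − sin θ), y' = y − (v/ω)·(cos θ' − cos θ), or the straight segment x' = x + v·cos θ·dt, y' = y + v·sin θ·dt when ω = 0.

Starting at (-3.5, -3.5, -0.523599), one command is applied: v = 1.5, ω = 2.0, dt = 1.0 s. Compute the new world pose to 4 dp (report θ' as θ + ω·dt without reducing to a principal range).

θ' = -0.5236 + 2.0·1.0 = 1.4764
R = v/ω = 1.5/2.0 = 0.7500
x' = -3.5 + 0.7500·(sin 1.4764 − sin -0.5236) = -2.3783
y' = -3.5 − 0.7500·(cos 1.4764 − cos -0.5236) = -2.9212

(-2.3783, -2.9212, 1.4764)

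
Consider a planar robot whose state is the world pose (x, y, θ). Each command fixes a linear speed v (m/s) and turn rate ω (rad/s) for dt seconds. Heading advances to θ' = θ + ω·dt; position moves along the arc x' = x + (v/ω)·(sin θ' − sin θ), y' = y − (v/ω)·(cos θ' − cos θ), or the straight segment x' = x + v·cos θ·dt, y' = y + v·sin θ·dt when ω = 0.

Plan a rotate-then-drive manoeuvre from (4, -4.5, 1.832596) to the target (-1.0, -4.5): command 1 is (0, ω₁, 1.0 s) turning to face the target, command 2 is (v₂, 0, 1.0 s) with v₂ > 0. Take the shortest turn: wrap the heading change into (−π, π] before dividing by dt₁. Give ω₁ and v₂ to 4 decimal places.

heading to target = atan2(-4.5−-4.5, -1−4) = 3.1416
Δθ = wrap(3.1416 − 1.8326) = 1.3090; ω₁ = Δθ/dt₁ = 1.3090
distance = √((-1−4)² + (-4.5−-4.5)²) = 5.0000; v₂ = distance/dt₂ = 5.0000

ω₁ = 1.3090, v₂ = 5.0000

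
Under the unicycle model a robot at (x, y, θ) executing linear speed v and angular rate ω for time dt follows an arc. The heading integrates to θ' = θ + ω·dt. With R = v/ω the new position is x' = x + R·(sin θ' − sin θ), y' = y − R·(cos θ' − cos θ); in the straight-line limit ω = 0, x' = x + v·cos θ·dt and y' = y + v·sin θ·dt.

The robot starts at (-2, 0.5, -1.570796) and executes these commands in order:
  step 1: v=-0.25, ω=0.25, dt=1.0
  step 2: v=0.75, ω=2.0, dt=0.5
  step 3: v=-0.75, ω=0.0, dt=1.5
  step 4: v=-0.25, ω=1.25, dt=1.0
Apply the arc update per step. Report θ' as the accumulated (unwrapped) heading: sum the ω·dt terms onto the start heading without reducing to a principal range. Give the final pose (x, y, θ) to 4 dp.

(-3.0769, 0.7689, 0.9292)

step 1: θ'=-1.3208 (R=-1.0000) → pose (-2.0311, 0.7474, -1.3208)
step 2: θ'=-0.3208 (R=0.3750) → pose (-1.7860, 0.4843, -0.3208)
step 3: θ'=-0.3208 (straight) → pose (-2.8536, 0.8390, -0.3208)
step 4: θ'=0.9292 (R=-0.2000) → pose (-3.0769, 0.7689, 0.9292)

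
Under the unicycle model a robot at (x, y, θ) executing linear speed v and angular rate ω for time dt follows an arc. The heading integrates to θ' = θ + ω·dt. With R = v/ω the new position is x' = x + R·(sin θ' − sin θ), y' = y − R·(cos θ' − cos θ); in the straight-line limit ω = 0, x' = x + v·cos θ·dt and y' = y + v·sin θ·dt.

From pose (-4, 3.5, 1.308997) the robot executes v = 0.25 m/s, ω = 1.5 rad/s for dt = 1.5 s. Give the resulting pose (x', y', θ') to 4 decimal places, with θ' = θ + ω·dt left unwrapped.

(-4.2286, 3.6955, 3.5590)

θ' = 1.3090 + 1.5·1.5 = 3.5590
R = v/ω = 0.25/1.5 = 0.1667
x' = -4 + 0.1667·(sin 3.5590 − sin 1.3090) = -4.2286
y' = 3.5 − 0.1667·(cos 3.5590 − cos 1.3090) = 3.6955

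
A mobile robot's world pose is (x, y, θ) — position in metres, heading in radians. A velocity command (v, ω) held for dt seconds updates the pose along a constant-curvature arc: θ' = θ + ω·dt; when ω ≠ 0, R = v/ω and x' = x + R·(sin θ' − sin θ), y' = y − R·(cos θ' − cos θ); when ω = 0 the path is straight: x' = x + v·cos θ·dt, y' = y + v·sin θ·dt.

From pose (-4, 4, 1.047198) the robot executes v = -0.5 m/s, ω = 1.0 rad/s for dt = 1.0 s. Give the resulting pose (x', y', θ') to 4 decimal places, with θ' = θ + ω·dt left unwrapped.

(-4.0113, 3.5207, 2.0472)

θ' = 1.0472 + 1.0·1.0 = 2.0472
R = v/ω = -0.5/1.0 = -0.5000
x' = -4 + -0.5000·(sin 2.0472 − sin 1.0472) = -4.0113
y' = 4 − -0.5000·(cos 2.0472 − cos 1.0472) = 3.5207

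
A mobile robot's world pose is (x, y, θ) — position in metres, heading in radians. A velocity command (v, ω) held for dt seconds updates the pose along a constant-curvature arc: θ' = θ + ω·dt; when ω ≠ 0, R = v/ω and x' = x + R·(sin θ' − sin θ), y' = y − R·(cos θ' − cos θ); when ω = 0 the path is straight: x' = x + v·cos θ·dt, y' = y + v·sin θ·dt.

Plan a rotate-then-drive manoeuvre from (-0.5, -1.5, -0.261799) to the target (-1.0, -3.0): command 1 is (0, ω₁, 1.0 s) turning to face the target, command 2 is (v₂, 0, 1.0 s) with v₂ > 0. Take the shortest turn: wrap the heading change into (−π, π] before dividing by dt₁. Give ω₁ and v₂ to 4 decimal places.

heading to target = atan2(-3−-1.5, -1−-0.5) = -1.8925
Δθ = wrap(-1.8925 − -0.2618) = -1.6307; ω₁ = Δθ/dt₁ = -1.6307
distance = √((-1−-0.5)² + (-3−-1.5)²) = 1.5811; v₂ = distance/dt₂ = 1.5811

ω₁ = -1.6307, v₂ = 1.5811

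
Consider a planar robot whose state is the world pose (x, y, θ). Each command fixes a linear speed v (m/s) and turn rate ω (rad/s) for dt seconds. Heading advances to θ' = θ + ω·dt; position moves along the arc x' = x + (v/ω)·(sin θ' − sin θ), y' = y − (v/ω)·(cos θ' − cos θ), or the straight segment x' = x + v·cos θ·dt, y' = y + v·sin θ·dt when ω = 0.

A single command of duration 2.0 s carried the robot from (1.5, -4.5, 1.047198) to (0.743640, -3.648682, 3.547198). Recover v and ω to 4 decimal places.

v = 0.7500, ω = 1.2500

Δθ = 3.547198 − 1.047198 = 2.500000
ω = Δθ/dt = 2.500000/2.0 = 1.2500
R = −Δy/(cos θ' − cos θ) = 0.6000
v = R·ω = 0.6000·1.2500 = 0.7500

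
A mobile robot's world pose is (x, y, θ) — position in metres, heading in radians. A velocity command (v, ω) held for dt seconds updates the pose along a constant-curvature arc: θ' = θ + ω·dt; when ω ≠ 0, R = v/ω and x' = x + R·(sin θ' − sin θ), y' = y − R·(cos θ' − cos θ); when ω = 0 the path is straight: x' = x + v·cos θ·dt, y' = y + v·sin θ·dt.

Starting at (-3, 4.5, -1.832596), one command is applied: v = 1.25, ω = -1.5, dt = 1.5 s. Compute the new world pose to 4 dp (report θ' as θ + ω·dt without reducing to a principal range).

(-4.4784, 4.2249, -4.0826)

θ' = -1.8326 + -1.5·1.5 = -4.0826
R = v/ω = 1.25/-1.5 = -0.8333
x' = -3 + -0.8333·(sin -4.0826 − sin -1.8326) = -4.4784
y' = 4.5 − -0.8333·(cos -4.0826 − cos -1.8326) = 4.2249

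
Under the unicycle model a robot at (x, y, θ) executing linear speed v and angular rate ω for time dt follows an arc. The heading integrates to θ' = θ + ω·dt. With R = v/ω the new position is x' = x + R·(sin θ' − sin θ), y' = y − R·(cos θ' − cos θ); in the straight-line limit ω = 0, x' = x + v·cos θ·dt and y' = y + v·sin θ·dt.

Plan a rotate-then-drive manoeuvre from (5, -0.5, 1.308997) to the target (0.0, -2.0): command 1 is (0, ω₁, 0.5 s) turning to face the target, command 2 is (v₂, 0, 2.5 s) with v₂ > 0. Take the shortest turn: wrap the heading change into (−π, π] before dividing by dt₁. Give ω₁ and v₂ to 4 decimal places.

heading to target = atan2(-2−-0.5, 0−5) = -2.8501
Δθ = wrap(-2.8501 − 1.3090) = 2.1241; ω₁ = Δθ/dt₁ = 4.2481
distance = √((0−5)² + (-2−-0.5)²) = 5.2202; v₂ = distance/dt₂ = 2.0881

ω₁ = 4.2481, v₂ = 2.0881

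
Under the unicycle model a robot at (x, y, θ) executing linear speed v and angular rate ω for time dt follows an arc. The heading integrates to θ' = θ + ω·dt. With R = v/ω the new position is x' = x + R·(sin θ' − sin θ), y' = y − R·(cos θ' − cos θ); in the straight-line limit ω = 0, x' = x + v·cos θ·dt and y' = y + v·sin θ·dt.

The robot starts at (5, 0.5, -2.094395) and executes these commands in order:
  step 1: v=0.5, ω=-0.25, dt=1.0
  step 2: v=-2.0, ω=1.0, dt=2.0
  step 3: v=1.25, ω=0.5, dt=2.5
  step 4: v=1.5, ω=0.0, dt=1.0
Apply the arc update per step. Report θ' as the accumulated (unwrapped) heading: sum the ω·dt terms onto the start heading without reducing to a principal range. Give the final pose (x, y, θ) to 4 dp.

(7.6801, 5.3729, 0.9056)

step 1: θ'=-2.3444 (R=-2.0000) → pose (4.6988, 0.1026, -2.3444)
step 2: θ'=-0.3444 (R=-2.0000) → pose (3.9432, 3.3826, -0.3444)
step 3: θ'=0.9056 (R=2.5000) → pose (6.7543, 4.1927, 0.9056)
step 4: θ'=0.9056 (straight) → pose (7.6801, 5.3729, 0.9056)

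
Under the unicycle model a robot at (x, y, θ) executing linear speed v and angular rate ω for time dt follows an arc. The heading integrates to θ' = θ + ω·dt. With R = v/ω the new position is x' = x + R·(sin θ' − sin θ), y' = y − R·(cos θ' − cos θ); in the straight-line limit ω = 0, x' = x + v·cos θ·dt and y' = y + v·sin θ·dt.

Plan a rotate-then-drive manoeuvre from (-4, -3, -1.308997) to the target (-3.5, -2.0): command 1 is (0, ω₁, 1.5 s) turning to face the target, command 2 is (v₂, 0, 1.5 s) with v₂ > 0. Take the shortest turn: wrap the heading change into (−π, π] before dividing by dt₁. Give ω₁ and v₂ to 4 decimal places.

ω₁ = 1.6108, v₂ = 0.7454

heading to target = atan2(-2−-3, -3.5−-4) = 1.1071
Δθ = wrap(1.1071 − -1.3090) = 2.4161; ω₁ = Δθ/dt₁ = 1.6108
distance = √((-3.5−-4)² + (-2−-3)²) = 1.1180; v₂ = distance/dt₂ = 0.7454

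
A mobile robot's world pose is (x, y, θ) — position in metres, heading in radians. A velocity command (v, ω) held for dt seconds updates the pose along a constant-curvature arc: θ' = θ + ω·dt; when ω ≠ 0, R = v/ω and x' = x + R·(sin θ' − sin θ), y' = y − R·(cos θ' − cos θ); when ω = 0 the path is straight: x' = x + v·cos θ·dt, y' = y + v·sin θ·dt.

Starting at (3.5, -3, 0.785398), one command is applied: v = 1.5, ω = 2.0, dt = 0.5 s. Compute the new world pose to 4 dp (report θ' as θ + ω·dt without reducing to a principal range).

θ' = 0.7854 + 2.0·0.5 = 1.7854
R = v/ω = 1.5/2.0 = 0.7500
x' = 3.5 + 0.7500·(sin 1.7854 − sin 0.7854) = 3.7025
y' = -3 − 0.7500·(cos 1.7854 − cos 0.7854) = -2.3100

(3.7025, -2.3100, 1.7854)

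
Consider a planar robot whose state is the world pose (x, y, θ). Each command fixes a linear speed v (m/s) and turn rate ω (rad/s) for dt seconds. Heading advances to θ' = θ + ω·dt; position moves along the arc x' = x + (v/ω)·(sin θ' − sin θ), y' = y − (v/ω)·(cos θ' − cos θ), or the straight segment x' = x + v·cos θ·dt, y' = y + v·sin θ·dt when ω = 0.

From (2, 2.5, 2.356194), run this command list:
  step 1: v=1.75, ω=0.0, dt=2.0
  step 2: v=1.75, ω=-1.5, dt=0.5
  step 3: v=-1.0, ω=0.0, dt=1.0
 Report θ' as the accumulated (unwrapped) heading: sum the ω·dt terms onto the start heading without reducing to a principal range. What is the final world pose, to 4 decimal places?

(-0.7805, 4.7592, 1.6062)

step 1: θ'=2.3562 (straight) → pose (-0.4749, 4.9749, 2.3562)
step 2: θ'=1.6062 (R=-1.1667) → pose (-0.8159, 5.7585, 1.6062)
step 3: θ'=1.6062 (straight) → pose (-0.7805, 4.7592, 1.6062)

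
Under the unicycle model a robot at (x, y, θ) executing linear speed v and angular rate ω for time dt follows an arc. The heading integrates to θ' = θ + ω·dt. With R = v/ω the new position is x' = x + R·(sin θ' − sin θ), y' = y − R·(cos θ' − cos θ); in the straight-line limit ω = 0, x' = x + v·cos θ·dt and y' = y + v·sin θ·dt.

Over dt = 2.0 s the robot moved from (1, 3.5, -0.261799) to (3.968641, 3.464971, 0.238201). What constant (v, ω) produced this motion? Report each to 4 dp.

v = 1.5000, ω = 0.2500

Δθ = 0.238201 − -0.261799 = 0.500000
ω = Δθ/dt = 0.500000/2.0 = 0.2500
R = Δx/(sin θ' − sin θ) = 6.0000
v = R·ω = 6.0000·0.2500 = 1.5000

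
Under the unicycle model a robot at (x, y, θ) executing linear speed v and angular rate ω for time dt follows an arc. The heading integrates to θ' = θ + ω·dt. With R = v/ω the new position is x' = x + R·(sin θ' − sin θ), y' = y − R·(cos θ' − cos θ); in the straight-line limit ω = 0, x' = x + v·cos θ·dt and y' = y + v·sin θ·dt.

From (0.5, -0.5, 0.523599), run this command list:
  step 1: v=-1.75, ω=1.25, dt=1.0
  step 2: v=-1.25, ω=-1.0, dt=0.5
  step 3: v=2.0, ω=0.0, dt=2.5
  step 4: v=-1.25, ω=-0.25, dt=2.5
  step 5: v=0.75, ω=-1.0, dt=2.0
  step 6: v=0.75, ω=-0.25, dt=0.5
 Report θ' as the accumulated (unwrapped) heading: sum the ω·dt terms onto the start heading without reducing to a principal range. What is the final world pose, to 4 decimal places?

step 1: θ'=1.7736 (R=-1.4000) → pose (-0.1713, -1.9944, 1.7736)
step 2: θ'=1.2736 (R=1.2500) → pose (-0.2005, -2.6122, 1.2736)
step 3: θ'=1.2736 (straight) → pose (1.2637, 2.1686, 1.2736)
step 4: θ'=0.6486 (R=5.0000) → pose (-0.4967, -0.3519, 0.6486)
step 5: θ'=-1.3514 (R=-0.7500) → pose (0.6883, -0.7863, -1.3514)
step 6: θ'=-1.4764 (R=-3.0000) → pose (0.7469, -1.1565, -1.4764)

(0.7469, -1.1565, -1.4764)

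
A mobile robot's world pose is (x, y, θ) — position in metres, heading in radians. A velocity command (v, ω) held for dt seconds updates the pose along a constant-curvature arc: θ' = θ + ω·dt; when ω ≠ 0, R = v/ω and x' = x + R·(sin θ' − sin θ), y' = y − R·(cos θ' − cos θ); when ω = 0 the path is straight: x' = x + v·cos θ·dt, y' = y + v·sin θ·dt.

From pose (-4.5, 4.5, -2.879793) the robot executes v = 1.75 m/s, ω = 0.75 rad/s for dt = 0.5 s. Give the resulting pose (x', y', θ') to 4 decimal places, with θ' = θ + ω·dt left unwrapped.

θ' = -2.8798 + 0.75·0.5 = -2.5048
R = v/ω = 1.75/0.75 = 2.3333
x' = -4.5 + 2.3333·(sin -2.5048 − sin -2.8798) = -5.2835
y' = 4.5 − 2.3333·(cos -2.5048 − cos -2.8798) = 4.1222

(-5.2835, 4.1222, -2.5048)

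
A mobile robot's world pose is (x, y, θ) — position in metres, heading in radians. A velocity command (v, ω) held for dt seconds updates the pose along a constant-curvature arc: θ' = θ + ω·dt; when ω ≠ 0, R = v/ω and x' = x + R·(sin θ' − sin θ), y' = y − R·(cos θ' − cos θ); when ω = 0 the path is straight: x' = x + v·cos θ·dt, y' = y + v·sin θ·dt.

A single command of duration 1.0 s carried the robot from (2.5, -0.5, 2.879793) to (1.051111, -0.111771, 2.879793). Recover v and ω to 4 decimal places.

Δθ = 2.879793 − 2.879793 = 0.000000
ω = Δθ/dt = 0.000000/1.0 = 0.0000
ω = 0 → v = (Δx·cos θ + Δy·sin θ)/dt = 1.5000

v = 1.5000, ω = 0.0000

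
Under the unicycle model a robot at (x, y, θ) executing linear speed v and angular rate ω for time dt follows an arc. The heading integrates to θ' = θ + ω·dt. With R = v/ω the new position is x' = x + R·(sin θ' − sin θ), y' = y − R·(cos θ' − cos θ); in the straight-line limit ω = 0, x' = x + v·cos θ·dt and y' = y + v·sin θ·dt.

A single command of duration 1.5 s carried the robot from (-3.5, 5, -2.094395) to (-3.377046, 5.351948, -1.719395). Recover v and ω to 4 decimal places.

Δθ = -1.719395 − -2.094395 = 0.375000
ω = Δθ/dt = 0.375000/1.5 = 0.2500
R = −Δy/(cos θ' − cos θ) = -1.0000
v = R·ω = -1.0000·0.2500 = -0.2500

v = -0.2500, ω = 0.2500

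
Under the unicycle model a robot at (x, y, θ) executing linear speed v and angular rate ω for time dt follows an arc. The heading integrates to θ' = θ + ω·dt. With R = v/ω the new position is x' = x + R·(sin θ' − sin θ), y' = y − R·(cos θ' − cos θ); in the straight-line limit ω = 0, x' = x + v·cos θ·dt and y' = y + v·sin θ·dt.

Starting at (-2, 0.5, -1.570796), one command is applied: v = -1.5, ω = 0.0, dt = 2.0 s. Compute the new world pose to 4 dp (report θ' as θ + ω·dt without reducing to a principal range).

θ' = -1.5708 + 0.0·2.0 = -1.5708
ω = 0 → straight: x' = -2 + -1.5·cos(-1.5708)·2.0 = -2.0000
y' = 0.5 + -1.5·sin(-1.5708)·2.0 = 3.5000

(-2.0000, 3.5000, -1.5708)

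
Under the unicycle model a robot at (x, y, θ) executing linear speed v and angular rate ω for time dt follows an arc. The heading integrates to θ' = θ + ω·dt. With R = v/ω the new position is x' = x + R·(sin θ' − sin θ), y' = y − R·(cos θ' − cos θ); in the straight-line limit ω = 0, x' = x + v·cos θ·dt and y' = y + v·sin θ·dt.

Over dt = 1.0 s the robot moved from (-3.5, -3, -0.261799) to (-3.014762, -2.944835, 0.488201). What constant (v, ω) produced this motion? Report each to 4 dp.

Δθ = 0.488201 − -0.261799 = 0.750000
ω = Δθ/dt = 0.750000/1.0 = 0.7500
R = Δx/(sin θ' − sin θ) = 0.6667
v = R·ω = 0.6667·0.7500 = 0.5000

v = 0.5000, ω = 0.7500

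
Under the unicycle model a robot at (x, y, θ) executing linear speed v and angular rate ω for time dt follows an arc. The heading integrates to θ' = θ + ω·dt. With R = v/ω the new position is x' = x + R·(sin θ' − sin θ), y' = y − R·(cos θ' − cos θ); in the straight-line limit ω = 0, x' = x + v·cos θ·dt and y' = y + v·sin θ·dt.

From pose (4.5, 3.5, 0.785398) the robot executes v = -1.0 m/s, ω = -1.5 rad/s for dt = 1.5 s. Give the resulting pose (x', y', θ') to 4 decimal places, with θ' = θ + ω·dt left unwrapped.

θ' = 0.7854 + -1.5·1.5 = -1.4646
R = v/ω = -1.0/-1.5 = 0.6667
x' = 4.5 + 0.6667·(sin -1.4646 − sin 0.7854) = 3.3657
y' = 3.5 − 0.6667·(cos -1.4646 − cos 0.7854) = 3.9007

(3.3657, 3.9007, -1.4646)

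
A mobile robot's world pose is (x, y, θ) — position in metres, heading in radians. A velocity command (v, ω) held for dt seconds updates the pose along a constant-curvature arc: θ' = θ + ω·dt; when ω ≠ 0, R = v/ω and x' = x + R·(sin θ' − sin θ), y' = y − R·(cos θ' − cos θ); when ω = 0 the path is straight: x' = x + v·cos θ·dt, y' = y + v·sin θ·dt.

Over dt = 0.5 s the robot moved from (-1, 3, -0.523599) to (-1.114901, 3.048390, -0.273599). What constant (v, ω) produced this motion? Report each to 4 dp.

v = -0.2500, ω = 0.5000

Δθ = -0.273599 − -0.523599 = 0.250000
ω = Δθ/dt = 0.250000/0.5 = 0.5000
R = Δx/(sin θ' − sin θ) = -0.5000
v = R·ω = -0.5000·0.5000 = -0.2500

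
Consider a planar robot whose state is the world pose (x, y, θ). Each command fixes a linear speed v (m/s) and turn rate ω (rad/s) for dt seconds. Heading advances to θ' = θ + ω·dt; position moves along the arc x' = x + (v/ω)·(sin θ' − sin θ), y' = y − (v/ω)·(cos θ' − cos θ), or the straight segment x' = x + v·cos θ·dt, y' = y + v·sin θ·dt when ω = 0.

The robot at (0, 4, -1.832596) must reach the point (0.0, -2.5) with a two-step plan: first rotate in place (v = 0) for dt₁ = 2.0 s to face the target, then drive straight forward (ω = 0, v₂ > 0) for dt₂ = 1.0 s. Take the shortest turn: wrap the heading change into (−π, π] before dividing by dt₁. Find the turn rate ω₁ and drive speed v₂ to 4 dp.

heading to target = atan2(-2.5−4, 0−0) = -1.5708
Δθ = wrap(-1.5708 − -1.8326) = 0.2618; ω₁ = Δθ/dt₁ = 0.1309
distance = √((0−0)² + (-2.5−4)²) = 6.5000; v₂ = distance/dt₂ = 6.5000

ω₁ = 0.1309, v₂ = 6.5000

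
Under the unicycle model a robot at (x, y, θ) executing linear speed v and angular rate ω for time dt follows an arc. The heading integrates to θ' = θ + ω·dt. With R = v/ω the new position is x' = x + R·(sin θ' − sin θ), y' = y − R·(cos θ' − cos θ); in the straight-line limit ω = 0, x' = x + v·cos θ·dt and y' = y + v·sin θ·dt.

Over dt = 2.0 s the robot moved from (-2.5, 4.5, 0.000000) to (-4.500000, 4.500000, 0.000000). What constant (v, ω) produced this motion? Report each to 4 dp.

v = -1.0000, ω = 0.0000

Δθ = 0.000000 − 0.000000 = 0.000000
ω = Δθ/dt = 0.000000/2.0 = 0.0000
ω = 0 → v = (Δx·cos θ + Δy·sin θ)/dt = -1.0000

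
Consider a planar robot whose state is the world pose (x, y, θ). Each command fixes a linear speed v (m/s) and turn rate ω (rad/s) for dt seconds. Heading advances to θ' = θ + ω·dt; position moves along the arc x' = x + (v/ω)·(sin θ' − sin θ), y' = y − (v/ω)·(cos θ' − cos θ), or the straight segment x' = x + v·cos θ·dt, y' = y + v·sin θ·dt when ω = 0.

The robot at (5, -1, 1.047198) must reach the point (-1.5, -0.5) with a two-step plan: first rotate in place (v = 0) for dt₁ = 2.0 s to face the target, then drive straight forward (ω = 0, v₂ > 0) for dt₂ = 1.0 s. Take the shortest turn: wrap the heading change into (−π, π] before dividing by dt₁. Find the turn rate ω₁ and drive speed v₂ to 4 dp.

ω₁ = 1.0088, v₂ = 6.5192

heading to target = atan2(-0.5−-1, -1.5−5) = 3.0648
Δθ = wrap(3.0648 − 1.0472) = 2.0176; ω₁ = Δθ/dt₁ = 1.0088
distance = √((-1.5−5)² + (-0.5−-1)²) = 6.5192; v₂ = distance/dt₂ = 6.5192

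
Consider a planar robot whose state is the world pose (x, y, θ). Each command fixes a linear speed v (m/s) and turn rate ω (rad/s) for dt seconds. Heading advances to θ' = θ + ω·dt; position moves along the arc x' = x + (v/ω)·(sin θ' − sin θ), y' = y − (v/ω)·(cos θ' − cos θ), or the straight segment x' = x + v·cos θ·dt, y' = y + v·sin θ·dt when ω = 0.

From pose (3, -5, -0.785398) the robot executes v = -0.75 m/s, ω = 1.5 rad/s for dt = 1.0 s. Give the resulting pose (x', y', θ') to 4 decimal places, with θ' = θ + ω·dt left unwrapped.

θ' = -0.7854 + 1.5·1.0 = 0.7146
R = v/ω = -0.75/1.5 = -0.5000
x' = 3 + -0.5000·(sin 0.7146 − sin -0.7854) = 2.3188
y' = -5 − -0.5000·(cos 0.7146 − cos -0.7854) = -4.9759

(2.3188, -4.9759, 0.7146)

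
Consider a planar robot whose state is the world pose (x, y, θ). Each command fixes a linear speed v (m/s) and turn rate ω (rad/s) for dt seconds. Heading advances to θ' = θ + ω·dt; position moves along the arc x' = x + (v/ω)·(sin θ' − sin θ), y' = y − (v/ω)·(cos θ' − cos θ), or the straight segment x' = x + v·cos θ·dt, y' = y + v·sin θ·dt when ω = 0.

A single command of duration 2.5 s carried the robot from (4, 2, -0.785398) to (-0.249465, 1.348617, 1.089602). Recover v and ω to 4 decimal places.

v = -2.0000, ω = 0.7500

Δθ = 1.089602 − -0.785398 = 1.875000
ω = Δθ/dt = 1.875000/2.5 = 0.7500
R = Δx/(sin θ' − sin θ) = -2.6667
v = R·ω = -2.6667·0.7500 = -2.0000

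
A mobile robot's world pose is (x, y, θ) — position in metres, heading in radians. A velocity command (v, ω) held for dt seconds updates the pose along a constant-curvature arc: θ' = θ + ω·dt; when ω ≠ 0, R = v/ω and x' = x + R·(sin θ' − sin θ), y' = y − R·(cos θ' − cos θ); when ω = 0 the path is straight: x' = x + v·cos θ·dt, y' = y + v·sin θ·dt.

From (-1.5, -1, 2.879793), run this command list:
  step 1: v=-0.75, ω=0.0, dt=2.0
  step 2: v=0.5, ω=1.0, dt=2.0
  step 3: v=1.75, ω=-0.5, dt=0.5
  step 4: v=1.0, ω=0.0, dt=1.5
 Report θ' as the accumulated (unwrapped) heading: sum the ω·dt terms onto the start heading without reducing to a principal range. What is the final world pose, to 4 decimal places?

(-0.7603, -4.3213, 4.6298)

step 1: θ'=2.8798 (straight) → pose (-0.0511, -1.3882, 2.8798)
step 2: θ'=4.8798 (R=0.5000) → pose (-0.6735, -1.9545, 4.8798)
step 3: θ'=4.6298 (R=-3.5000) → pose (-0.6365, -2.8264, 4.6298)
step 4: θ'=4.6298 (straight) → pose (-0.7603, -4.3213, 4.6298)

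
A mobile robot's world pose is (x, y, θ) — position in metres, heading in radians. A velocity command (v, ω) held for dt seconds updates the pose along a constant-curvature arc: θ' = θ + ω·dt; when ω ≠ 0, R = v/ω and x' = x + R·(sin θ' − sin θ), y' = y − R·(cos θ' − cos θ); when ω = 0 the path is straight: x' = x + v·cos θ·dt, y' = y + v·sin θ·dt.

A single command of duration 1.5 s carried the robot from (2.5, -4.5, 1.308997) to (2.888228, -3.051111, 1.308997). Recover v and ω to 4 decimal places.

Δθ = 1.308997 − 1.308997 = 0.000000
ω = Δθ/dt = 0.000000/1.5 = 0.0000
ω = 0 → v = (Δx·cos θ + Δy·sin θ)/dt = 1.0000

v = 1.0000, ω = 0.0000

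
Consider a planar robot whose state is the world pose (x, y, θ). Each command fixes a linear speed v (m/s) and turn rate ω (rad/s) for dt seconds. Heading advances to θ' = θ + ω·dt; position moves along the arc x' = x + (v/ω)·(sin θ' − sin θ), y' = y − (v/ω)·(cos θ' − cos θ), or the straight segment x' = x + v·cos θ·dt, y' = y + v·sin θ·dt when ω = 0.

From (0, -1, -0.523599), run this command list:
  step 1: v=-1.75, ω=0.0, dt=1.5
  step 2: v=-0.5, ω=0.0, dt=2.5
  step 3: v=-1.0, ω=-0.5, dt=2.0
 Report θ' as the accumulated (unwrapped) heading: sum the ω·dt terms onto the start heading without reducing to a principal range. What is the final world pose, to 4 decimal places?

step 1: θ'=-0.5236 (straight) → pose (-2.2733, 0.3125, -0.5236)
step 2: θ'=-0.5236 (straight) → pose (-3.3558, 0.9375, -0.5236)
step 3: θ'=-1.5236 (R=2.0000) → pose (-4.3536, 2.5752, -1.5236)

(-4.3536, 2.5752, -1.5236)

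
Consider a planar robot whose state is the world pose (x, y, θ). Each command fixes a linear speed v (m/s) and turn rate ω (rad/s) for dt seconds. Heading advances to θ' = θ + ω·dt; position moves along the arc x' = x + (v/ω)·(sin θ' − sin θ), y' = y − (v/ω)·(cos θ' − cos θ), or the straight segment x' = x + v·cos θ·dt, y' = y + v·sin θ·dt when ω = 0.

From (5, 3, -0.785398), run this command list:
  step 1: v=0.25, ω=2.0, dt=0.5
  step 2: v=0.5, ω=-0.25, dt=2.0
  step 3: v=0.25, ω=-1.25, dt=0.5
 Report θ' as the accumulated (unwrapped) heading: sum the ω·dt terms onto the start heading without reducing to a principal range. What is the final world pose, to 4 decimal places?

(6.2056, 2.8620, -0.9104)

step 1: θ'=0.2146 (R=0.1250) → pose (5.1150, 2.9663, 0.2146)
step 2: θ'=-0.2854 (R=-2.0000) → pose (6.1040, 2.9312, -0.2854)
step 3: θ'=-0.9104 (R=-0.2000) → pose (6.2056, 2.8620, -0.9104)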